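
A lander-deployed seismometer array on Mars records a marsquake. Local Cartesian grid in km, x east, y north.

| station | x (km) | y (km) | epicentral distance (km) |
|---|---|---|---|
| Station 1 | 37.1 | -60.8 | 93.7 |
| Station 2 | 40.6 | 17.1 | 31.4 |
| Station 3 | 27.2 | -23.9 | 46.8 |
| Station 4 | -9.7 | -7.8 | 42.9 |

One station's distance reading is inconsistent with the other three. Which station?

Station 3

Solve using three stations at a time. Using Station 1, Station 2, Station 4 (subtract circle equations pairwise → linear system) gives (x, y) ≈ (11.7, 29.4).
Distances from that point to each station vs reported:
  Station 1: calculated 93.7 vs reported 93.7 → residual 0.0 km
  Station 2: calculated 31.4 vs reported 31.4 → residual 0.0 km
  Station 3: calculated 55.5 vs reported 46.8 → residual 8.7 km
  Station 4: calculated 42.9 vs reported 42.9 → residual 0.0 km
Station 1, Station 2, Station 4 are mutually consistent (residuals ≈ 0); Station 3 is off by 8.7 km.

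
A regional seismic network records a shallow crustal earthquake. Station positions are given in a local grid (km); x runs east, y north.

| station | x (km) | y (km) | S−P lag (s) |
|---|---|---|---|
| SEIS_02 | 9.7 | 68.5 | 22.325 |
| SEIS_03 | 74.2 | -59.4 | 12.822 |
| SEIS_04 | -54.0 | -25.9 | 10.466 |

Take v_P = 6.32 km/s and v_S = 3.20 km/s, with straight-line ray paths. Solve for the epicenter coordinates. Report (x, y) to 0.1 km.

Distance from S−P lag: d = Δt · v_P v_S / (v_P − v_S) = Δt · (6.32·3.20)/(6.32−3.20) ≈ 6.4821·Δt.
So d_SEIS_02 = 144.71, d_SEIS_03 = 83.11, d_SEIS_04 = 67.84 km.
Circle about each station: (x − 9.7)² + (y − 68.5)² = 144.71²; (x − 74.2)² + (y + 59.4)² = 83.11²; (x + 54.0)² + (y + 25.9)² = 67.84².
Subtracting the SEIS_02 equation from the SEIS_03 and SEIS_04 equations removes the quadratic terms:
129.0 x − 255.8 y = 18281.37
-127.4 x − 188.8 y = 15139.19
Solving the 2×2 system: x ≈ -7.4, y ≈ -75.2 km.
Check against SEIS_02 (with the unrounded x, y): √((x − 9.7)²+(y − 68.5)²) = 144.71 ≈ 144.71 km. ✓

x ≈ -7.4 km, y ≈ -75.2 km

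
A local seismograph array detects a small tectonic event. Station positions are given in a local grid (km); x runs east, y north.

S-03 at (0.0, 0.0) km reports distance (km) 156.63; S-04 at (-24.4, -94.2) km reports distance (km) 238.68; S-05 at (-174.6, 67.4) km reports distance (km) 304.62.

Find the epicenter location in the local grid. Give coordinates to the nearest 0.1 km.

Circle about each station: x² + y² = 156.63²; (x + 24.4)² + (y + 94.2)² = 238.68²; (x + 174.6)² + (y − 67.4)² = 304.62².
Subtracting pairs of circle equations eliminates x²+y² and gives linear equations (the radical axes):
-48.8 x − 188.4 y = -22966.19
-349.2 x + 134.8 y = -33232.47
Solving the 2×2 system: x ≈ 129.3, y ≈ 88.4 km.
Check against S-03 (with the unrounded x, y): √(x²+y²) = 156.63 ≈ 156.63 km. ✓

129.3 km east, 88.4 km north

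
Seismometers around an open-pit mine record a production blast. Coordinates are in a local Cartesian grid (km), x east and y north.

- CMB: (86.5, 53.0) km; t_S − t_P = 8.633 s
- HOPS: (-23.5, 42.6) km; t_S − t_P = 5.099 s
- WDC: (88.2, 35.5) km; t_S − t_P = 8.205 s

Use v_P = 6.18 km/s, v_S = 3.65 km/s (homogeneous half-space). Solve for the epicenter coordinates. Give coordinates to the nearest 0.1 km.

16.5 km east, 21.0 km north

Distance from S−P lag: d = Δt · v_P v_S / (v_P − v_S) = Δt · (6.18·3.65)/(6.18−3.65) ≈ 8.9158·Δt.
So d_CMB = 76.97, d_HOPS = 45.46, d_WDC = 73.15 km.
Circle about each station: (x − 86.5)² + (y − 53.0)² = 76.97²; (x + 23.5)² + (y − 42.6)² = 45.46²; (x − 88.2)² + (y − 35.5)² = 73.15².
Subtracting pairs of circle equations eliminates x²+y² and gives linear equations (the radical axes):
-220.0 x − 20.8 y = -4066.47
3.4 x − 35.0 y = -678.30
Solving the 2×2 system: x ≈ 16.5, y ≈ 21.0 km.
Check against CMB (with the unrounded x, y): √((x − 86.5)²+(y − 53.0)²) = 76.97 ≈ 76.97 km. ✓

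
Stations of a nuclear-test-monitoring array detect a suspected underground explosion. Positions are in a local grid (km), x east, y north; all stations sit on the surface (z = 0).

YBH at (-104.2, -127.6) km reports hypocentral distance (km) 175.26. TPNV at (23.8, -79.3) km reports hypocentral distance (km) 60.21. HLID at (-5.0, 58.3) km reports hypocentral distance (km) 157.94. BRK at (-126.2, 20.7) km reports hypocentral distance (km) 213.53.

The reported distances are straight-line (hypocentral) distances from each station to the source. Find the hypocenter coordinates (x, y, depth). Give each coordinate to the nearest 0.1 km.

Each station gives a sphere (x−x_i)² + (y−y_i)² + z² = d_i² (stations at z=0).
Subtracting the YBH sphere from TPNV and HLID: z² cancels, leaving linear equations in x and y:
256.0 x + 96.6 y = 6806.35
198.4 x + 371.8 y = -17944.49
Solving: x ≈ 56.094, y ≈ -78.197 km (keep extra digits for the depth step; rounded: 56.1, -78.2).
Then from the YBH sphere: z² = 175.26² − (x + 104.2)² − (y + 127.6)² with x = 56.094, y = -78.197, so z ≈ 50.806 ≈ 50.8 km.
Check against BRK (with the unrounded solution): distance 213.53 ≈ 213.53 km. ✓

(56.1, -78.2, 50.8)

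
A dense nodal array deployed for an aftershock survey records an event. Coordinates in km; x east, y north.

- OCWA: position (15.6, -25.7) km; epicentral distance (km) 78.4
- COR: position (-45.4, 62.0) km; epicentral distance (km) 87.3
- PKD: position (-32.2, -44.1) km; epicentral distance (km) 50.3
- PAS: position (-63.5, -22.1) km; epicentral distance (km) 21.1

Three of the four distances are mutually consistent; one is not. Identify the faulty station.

Solve using three stations at a time. Using OCWA, PKD, PAS (subtract circle equations pairwise → linear system) gives (x, y) ≈ (-59.0, -1.5).
Distances from that point to each station vs reported:
  OCWA: calculated 78.4 vs reported 78.4 → residual 0.0 km
  COR: calculated 65.0 vs reported 87.3 → residual 22.3 km
  PKD: calculated 50.3 vs reported 50.3 → residual 0.0 km
  PAS: calculated 21.1 vs reported 21.1 → residual 0.0 km
OCWA, PKD, PAS are mutually consistent (residuals ≈ 0); COR is off by 22.3 km.

COR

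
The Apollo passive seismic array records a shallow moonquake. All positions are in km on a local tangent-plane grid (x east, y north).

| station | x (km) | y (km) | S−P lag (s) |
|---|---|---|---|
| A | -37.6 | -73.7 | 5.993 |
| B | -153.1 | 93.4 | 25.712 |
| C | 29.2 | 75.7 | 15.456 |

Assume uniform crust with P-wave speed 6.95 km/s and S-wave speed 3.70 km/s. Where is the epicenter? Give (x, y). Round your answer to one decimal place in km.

-1.8 km east, -42.6 km north

Distance from S−P lag: d = Δt · v_P v_S / (v_P − v_S) = Δt · (6.95·3.70)/(6.95−3.70) ≈ 7.9123·Δt.
So d_A = 47.42, d_B = 203.44, d_C = 122.29 km.
Circle about each station: (x + 37.6)² + (y + 73.7)² = 47.42²; (x + 153.1)² + (y − 93.4)² = 203.44²; (x − 29.2)² + (y − 75.7)² = 122.29².
Subtracting the A equation from the B and C equations removes the quadratic terms:
-231.0 x + 334.2 y = -13821.46
133.6 x + 298.8 y = -12968.51
Solving the 2×2 system: x ≈ -1.8, y ≈ -42.6 km.
Check against A (with the unrounded x, y): √((x + 37.6)²+(y + 73.7)²) = 47.43 ≈ 47.42 km. ✓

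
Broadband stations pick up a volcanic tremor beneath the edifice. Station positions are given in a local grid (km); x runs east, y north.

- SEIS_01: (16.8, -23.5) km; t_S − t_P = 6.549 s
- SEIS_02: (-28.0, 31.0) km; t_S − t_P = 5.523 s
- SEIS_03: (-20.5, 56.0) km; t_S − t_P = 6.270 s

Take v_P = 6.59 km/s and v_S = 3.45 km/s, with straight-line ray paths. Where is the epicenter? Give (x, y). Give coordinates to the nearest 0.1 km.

Distance from S−P lag: d = Δt · v_P v_S / (v_P − v_S) = Δt · (6.59·3.45)/(6.59−3.45) ≈ 7.2406·Δt.
So d_SEIS_01 = 47.42, d_SEIS_02 = 39.99, d_SEIS_03 = 45.40 km.
Circle about each station: (x − 16.8)² + (y + 23.5)² = 47.42²; (x + 28.0)² + (y − 31.0)² = 39.99²; (x + 20.5)² + (y − 56.0)² = 45.40².
Subtracting the SEIS_01 equation from the SEIS_02 and SEIS_03 equations removes the quadratic terms:
-89.6 x + 109.0 y = 1559.97
-74.6 x + 159.0 y = 2909.26
Solving the 2×2 system: x ≈ 11.3, y ≈ 23.6 km.
Check against SEIS_01 (with the unrounded x, y): √((x − 16.8)²+(y + 23.5)²) = 47.42 ≈ 47.42 km. ✓

11.3 km east, 23.6 km north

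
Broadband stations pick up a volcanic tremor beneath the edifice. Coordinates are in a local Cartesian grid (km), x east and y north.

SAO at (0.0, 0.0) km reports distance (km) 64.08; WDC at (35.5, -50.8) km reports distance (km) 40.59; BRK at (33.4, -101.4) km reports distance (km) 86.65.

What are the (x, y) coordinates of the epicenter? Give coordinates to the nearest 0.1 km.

x ≈ 61.1 km, y ≈ -19.3 km

Circle about each station: x² + y² = 64.08²; (x − 35.5)² + (y + 50.8)² = 40.59²; (x − 33.4)² + (y + 101.4)² = 86.65².
Subtracting the SAO equation from the WDC and BRK equations removes the quadratic terms:
71.0 x − 101.6 y = 6299.59
66.8 x − 202.8 y = 7995.54
Solving the 2×2 system: x ≈ 61.1, y ≈ -19.3 km.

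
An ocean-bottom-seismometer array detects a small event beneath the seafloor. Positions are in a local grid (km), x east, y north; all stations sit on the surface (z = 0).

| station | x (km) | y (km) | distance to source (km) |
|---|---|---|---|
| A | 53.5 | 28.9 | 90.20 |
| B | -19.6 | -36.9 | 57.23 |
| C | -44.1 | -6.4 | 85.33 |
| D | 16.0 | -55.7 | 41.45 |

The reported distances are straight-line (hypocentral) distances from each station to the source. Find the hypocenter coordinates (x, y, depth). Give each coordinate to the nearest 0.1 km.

Each station gives a sphere (x−x_i)² + (y−y_i)² + z² = d_i² (stations at z=0).
Subtracting the A sphere from B and C: z² cancels, leaving linear equations in x and y:
-146.2 x − 131.6 y = 2909.08
-195.2 x − 70.6 y = -856.86
Solving: x ≈ 20.704, y ≈ -45.106 km (keep extra digits for the depth step; rounded: 20.7, -45.1).
Then from the A sphere: z² = 90.20² − (x − 53.5)² − (y − 28.9)² with x = 20.704, y = -45.106, so z ≈ 39.794 ≈ 39.8 km.

x ≈ 20.7 km, y ≈ -45.1 km, depth ≈ 39.8 km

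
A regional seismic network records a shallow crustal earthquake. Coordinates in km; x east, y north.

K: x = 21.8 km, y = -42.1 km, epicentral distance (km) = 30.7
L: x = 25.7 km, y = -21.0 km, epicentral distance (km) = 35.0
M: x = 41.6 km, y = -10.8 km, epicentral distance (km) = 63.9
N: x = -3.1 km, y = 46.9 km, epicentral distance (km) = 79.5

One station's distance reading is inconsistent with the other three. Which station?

M

Solve using three stations at a time. Using K, L, N (subtract circle equations pairwise → linear system) gives (x, y) ≈ (-7.4, -32.5).
Distances from that point to each station vs reported:
  K: calculated 30.7 vs reported 30.7 → residual 0.0 km
  L: calculated 35.0 vs reported 35.0 → residual 0.0 km
  M: calculated 53.6 vs reported 63.9 → residual 10.3 km
  N: calculated 79.5 vs reported 79.5 → residual 0.0 km
K, L, N are mutually consistent (residuals ≈ 0); M is off by 10.3 km.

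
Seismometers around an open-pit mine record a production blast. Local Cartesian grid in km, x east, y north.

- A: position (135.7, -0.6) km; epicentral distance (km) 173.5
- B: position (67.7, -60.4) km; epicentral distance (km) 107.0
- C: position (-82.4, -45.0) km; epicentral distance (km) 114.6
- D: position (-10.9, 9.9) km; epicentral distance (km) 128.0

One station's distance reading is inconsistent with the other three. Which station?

B

Solve using three stations at a time. Using A, C, D (subtract circle equations pairwise → linear system) gives (x, y) ≈ (6.9, -116.9).
Distances from that point to each station vs reported:
  A: calculated 173.5 vs reported 173.5 → residual 0.0 km
  B: calculated 83.0 vs reported 107.0 → residual 24.0 km
  C: calculated 114.7 vs reported 114.6 → residual 0.1 km
  D: calculated 128.1 vs reported 128.0 → residual 0.1 km
A, C, D are mutually consistent (residuals ≈ 0); B is off by 24.0 km.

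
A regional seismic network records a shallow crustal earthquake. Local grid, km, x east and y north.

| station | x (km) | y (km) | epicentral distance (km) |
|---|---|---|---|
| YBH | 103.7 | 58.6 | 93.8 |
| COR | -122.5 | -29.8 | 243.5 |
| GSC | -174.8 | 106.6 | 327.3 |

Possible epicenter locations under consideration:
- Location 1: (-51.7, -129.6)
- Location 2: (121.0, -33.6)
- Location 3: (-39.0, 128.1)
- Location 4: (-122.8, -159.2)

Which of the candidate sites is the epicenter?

Location 2

For each candidate, compare |candidate − station| to the reported distance:
Location 1: residuals YBH 150.3, COR 121.1, GSC 60.9 → max 150.3 km
Location 2: residuals YBH 0.0, COR 0.0, GSC 0.0 → max 0.0 km
Location 3: residuals YBH 64.9, COR 64.9, GSC 189.8 → max 189.8 km
Location 4: residuals YBH 220.4, COR 114.1, GSC 56.5 → max 220.4 km
Only Location 2 has all residuals ≈ 0.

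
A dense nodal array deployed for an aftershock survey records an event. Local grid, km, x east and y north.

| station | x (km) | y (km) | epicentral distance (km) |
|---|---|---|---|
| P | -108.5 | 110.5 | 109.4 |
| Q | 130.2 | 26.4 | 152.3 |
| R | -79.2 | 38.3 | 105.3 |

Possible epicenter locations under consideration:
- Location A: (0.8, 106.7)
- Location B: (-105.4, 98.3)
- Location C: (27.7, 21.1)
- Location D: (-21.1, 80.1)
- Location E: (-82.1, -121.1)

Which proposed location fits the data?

Location A

For each candidate, compare |candidate − station| to the reported distance:
Location A: residuals P 0.0, Q 0.0, R 0.0 → max 0.0 km
Location B: residuals P 96.8, Q 94.0, R 39.8 → max 96.8 km
Location C: residuals P 53.5, Q 49.7, R 3.0 → max 53.5 km
Location D: residuals P 16.9, Q 8.2, R 33.7 → max 33.7 km
Location E: residuals P 123.7, Q 106.2, R 54.1 → max 123.7 km
Only Location A has all residuals ≈ 0.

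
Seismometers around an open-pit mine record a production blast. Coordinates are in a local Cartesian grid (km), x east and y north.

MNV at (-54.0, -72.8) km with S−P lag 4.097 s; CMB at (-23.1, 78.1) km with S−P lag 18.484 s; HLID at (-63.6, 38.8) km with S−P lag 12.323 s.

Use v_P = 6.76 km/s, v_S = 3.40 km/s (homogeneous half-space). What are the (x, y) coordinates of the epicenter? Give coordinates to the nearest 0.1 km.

Distance from S−P lag: d = Δt · v_P v_S / (v_P − v_S) = Δt · (6.76·3.40)/(6.76−3.40) ≈ 6.8405·Δt.
So d_MNV = 28.03, d_CMB = 126.44, d_HLID = 84.30 km.
Circle about each station: (x + 54.0)² + (y + 72.8)² = 28.03²; (x + 23.1)² + (y − 78.1)² = 126.44²; (x + 63.6)² + (y − 38.8)² = 84.30².
Subtracting pairs of circle equations eliminates x²+y² and gives linear equations (the radical axes):
61.8 x + 301.8 y = -16784.01
-19.2 x + 223.2 y = -8986.25
Solving the 2×2 system: x ≈ -52.8, y ≈ -44.8 km.
Check against MNV (with the unrounded x, y): √((x + 54.0)²+(y + 72.8)²) = 28.02 ≈ 28.03 km. ✓

-52.8 km east, -44.8 km north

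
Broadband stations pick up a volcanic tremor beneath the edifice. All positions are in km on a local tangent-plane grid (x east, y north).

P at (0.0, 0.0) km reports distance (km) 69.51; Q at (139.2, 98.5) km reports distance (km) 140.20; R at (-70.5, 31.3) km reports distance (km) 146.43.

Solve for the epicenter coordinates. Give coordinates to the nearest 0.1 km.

(66.2, -21.2)

Circle about each station: x² + y² = 69.51²; (x − 139.2)² + (y − 98.5)² = 140.20²; (x + 70.5)² + (y − 31.3)² = 146.43².
Subtracting the P equation from the Q and R equations removes the quadratic terms:
278.4 x + 197.0 y = 14254.49
-141.0 x + 62.6 y = -10660.16
Solving the 2×2 system: x ≈ 66.2, y ≈ -21.2 km.
Check against P (with the unrounded x, y): √(x²+y²) = 69.51 ≈ 69.51 km. ✓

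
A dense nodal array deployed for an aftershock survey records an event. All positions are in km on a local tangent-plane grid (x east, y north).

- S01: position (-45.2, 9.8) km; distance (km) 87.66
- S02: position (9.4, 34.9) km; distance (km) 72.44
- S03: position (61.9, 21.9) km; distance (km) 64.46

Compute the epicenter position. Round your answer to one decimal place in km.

x ≈ 30.5 km, y ≈ -34.4 km

Circle about each station: (x + 45.2)² + (y − 9.8)² = 87.66²; (x − 9.4)² + (y − 34.9)² = 72.44²; (x − 61.9)² + (y − 21.9)² = 64.46².
Subtracting the S01 equation from the S02 and S03 equations removes the quadratic terms:
109.2 x + 50.2 y = 1604.01
214.2 x + 24.2 y = 5701.32
Solving the 2×2 system: x ≈ 30.5, y ≈ -34.4 km.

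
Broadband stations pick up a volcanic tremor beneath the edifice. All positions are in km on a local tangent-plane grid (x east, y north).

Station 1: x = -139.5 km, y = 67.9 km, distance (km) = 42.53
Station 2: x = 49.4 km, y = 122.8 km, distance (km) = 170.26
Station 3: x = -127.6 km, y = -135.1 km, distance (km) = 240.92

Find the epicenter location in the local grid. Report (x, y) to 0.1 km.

Circle about each station: (x + 139.5)² + (y − 67.9)² = 42.53²; (x − 49.4)² + (y − 122.8)² = 170.26²; (x + 127.6)² + (y + 135.1)² = 240.92².
Subtracting the Station 1 equation from the Station 2 and Station 3 equations removes the quadratic terms:
377.8 x + 109.8 y = -33730.13
23.8 x − 406.0 y = -45770.54
Solving the 2×2 system: x ≈ -120.0, y ≈ 105.7 km.

-120.0 km east, 105.7 km north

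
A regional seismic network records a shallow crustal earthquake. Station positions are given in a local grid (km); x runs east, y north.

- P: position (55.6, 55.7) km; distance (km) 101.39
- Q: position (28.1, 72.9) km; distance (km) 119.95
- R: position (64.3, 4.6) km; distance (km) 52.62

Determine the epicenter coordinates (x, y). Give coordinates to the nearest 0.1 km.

47.9 km east, -45.4 km north

Circle about each station: (x − 55.6)² + (y − 55.7)² = 101.39²; (x − 28.1)² + (y − 72.9)² = 119.95²; (x − 64.3)² + (y − 4.6)² = 52.62².
Subtracting pairs of circle equations eliminates x²+y² and gives linear equations (the radical axes):
-55.0 x + 34.4 y = -4197.90
17.4 x − 102.2 y = 5472.87
Solving the 2×2 system: x ≈ 47.9, y ≈ -45.4 km.
Check against P (with the unrounded x, y): √((x − 55.6)²+(y − 55.7)²) = 101.38 ≈ 101.39 km. ✓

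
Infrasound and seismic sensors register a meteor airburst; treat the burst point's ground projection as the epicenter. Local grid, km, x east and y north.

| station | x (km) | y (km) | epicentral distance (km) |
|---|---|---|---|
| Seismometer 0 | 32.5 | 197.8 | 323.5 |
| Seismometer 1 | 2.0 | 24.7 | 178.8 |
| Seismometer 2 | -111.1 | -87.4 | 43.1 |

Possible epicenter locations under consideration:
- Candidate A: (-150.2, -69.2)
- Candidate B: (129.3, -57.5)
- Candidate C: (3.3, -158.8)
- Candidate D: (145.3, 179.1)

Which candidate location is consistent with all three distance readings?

Candidate A

For each candidate, compare |candidate − station| to the reported distance:
Candidate A: residuals Seismometer 0 0.0, Seismometer 1 0.0, Seismometer 2 0.0 → max 0.0 km
Candidate B: residuals Seismometer 0 50.5, Seismometer 1 27.3, Seismometer 2 199.2 → max 199.2 km
Candidate C: residuals Seismometer 0 34.3, Seismometer 1 4.7, Seismometer 2 91.8 → max 91.8 km
Candidate D: residuals Seismometer 0 209.2, Seismometer 1 31.9, Seismometer 2 326.7 → max 326.7 km
Only Candidate A has all residuals ≈ 0.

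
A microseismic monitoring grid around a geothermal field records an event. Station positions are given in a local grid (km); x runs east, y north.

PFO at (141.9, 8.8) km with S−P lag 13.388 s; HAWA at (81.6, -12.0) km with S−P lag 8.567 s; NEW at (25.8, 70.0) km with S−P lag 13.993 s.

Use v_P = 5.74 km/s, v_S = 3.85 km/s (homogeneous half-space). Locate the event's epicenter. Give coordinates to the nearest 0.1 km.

(23.5, -93.6)

Distance from S−P lag: d = Δt · v_P v_S / (v_P − v_S) = Δt · (5.74·3.85)/(5.74−3.85) ≈ 11.6926·Δt.
So d_PFO = 156.54, d_HAWA = 100.17, d_NEW = 163.61 km.
Circle about each station: (x − 141.9)² + (y − 8.8)² = 156.54²; (x − 81.6)² + (y + 12.0)² = 100.17²; (x − 25.8)² + (y − 70.0)² = 163.61².
Subtracting the PFO equation from the HAWA and NEW equations removes the quadratic terms:
-120.6 x − 41.6 y = 1060.25
-232.2 x + 122.4 y = -16910.87
Solving the 2×2 system: x ≈ 23.5, y ≈ -93.6 km.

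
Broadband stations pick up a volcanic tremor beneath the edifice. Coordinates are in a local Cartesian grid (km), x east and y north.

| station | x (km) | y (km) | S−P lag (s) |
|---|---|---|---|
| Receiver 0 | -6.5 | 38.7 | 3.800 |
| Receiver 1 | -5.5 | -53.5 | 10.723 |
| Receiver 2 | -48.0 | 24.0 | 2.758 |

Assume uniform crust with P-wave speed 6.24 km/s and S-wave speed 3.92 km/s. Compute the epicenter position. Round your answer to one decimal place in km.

x ≈ -44.0 km, y ≈ 52.8 km

Distance from S−P lag: d = Δt · v_P v_S / (v_P − v_S) = Δt · (6.24·3.92)/(6.24−3.92) ≈ 10.5434·Δt.
So d_Receiver 0 = 40.07, d_Receiver 1 = 113.06, d_Receiver 2 = 29.08 km.
Circle about each station: (x + 6.5)² + (y − 38.7)² = 40.07²; (x + 5.5)² + (y + 53.5)² = 113.06²; (x + 48.0)² + (y − 24.0)² = 29.08².
Subtracting pairs of circle equations eliminates x²+y² and gives linear equations (the radical axes):
2.0 x − 184.4 y = -9824.40
-83.0 x − 29.4 y = 2100.02
Solving the 2×2 system: x ≈ -44.0, y ≈ 52.8 km.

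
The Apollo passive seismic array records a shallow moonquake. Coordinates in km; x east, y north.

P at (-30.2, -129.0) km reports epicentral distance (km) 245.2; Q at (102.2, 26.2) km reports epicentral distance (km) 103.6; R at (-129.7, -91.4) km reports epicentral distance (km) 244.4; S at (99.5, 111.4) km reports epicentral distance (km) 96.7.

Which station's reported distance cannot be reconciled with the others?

Solve using three stations at a time. Using P, R, S (subtract circle equations pairwise → linear system) gives (x, y) ≈ (2.8, 114.0).
Distances from that point to each station vs reported:
  P: calculated 245.2 vs reported 245.2 → residual 0.0 km
  Q: calculated 132.6 vs reported 103.6 → residual 29.0 km
  R: calculated 244.4 vs reported 244.4 → residual 0.0 km
  S: calculated 96.7 vs reported 96.7 → residual 0.0 km
P, R, S are mutually consistent (residuals ≈ 0); Q is off by 29.0 km.

Q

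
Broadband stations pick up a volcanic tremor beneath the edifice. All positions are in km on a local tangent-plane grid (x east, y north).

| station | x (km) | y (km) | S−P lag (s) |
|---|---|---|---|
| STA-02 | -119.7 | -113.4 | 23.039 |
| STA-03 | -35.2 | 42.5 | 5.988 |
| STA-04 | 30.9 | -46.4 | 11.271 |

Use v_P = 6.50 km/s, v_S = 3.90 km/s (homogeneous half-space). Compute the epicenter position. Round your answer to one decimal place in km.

Distance from S−P lag: d = Δt · v_P v_S / (v_P − v_S) = Δt · (6.50·3.90)/(6.50−3.90) ≈ 9.7500·Δt.
So d_STA-02 = 224.63, d_STA-03 = 58.38, d_STA-04 = 109.89 km.
Circle about each station: (x + 119.7)² + (y + 113.4)² = 224.63²; (x + 35.2)² + (y − 42.5)² = 58.38²; (x − 30.9)² + (y + 46.4)² = 109.89².
Subtracting the STA-02 equation from the STA-03 and STA-04 equations removes the quadratic terms:
169.0 x + 311.8 y = 22908.05
301.2 x + 134.0 y = 14302.94
Solving the 2×2 system: x ≈ 19.5, y ≈ 62.9 km.

19.5 km east, 62.9 km north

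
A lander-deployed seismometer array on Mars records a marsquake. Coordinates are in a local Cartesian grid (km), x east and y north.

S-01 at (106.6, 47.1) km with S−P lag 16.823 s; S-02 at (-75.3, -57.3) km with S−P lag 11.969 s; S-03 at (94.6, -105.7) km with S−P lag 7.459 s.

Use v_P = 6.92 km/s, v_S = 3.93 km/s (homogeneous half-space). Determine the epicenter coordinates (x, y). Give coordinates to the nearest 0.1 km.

29.9 km east, -85.3 km north

Distance from S−P lag: d = Δt · v_P v_S / (v_P − v_S) = Δt · (6.92·3.93)/(6.92−3.93) ≈ 9.0955·Δt.
So d_S-01 = 153.01, d_S-02 = 108.86, d_S-03 = 67.84 km.
Circle about each station: (x − 106.6)² + (y − 47.1)² = 153.01²; (x + 75.3)² + (y + 57.3)² = 108.86²; (x − 94.6)² + (y + 105.7)² = 67.84².
Subtracting the S-01 equation from the S-02 and S-03 equations removes the quadratic terms:
-363.8 x − 208.8 y = 6932.97
-24.0 x − 305.6 y = 25349.47
Solving the 2×2 system: x ≈ 29.9, y ≈ -85.3 km.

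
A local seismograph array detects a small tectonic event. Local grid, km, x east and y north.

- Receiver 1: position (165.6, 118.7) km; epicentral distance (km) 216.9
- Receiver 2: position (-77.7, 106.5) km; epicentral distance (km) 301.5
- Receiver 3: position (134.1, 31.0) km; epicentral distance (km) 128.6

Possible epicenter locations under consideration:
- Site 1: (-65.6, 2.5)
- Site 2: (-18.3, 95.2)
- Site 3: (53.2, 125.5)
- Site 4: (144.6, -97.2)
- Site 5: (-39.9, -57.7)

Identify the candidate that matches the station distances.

For each candidate, compare |candidate − station| to the reported distance:
Site 1: residuals Receiver 1 41.9, Receiver 2 196.8, Receiver 3 73.1 → max 196.8 km
Site 2: residuals Receiver 1 31.5, Receiver 2 241.0, Receiver 3 36.8 → max 241.0 km
Site 3: residuals Receiver 1 104.3, Receiver 2 169.2, Receiver 3 4.2 → max 169.2 km
Site 4: residuals Receiver 1 0.0, Receiver 2 0.0, Receiver 3 0.0 → max 0.0 km
Site 5: residuals Receiver 1 53.9, Receiver 2 133.0, Receiver 3 66.7 → max 133.0 km
Only Site 4 has all residuals ≈ 0.

Site 4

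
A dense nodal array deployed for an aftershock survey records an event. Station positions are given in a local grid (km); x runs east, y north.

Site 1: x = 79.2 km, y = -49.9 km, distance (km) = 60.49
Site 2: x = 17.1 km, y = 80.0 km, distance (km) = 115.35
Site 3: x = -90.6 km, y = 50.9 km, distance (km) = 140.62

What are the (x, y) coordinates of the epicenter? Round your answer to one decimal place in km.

Circle about each station: (x − 79.2)² + (y + 49.9)² = 60.49²; (x − 17.1)² + (y − 80.0)² = 115.35²; (x + 90.6)² + (y − 50.9)² = 140.62².
Subtracting the Site 1 equation from the Site 2 and Site 3 equations removes the quadratic terms:
-124.2 x + 259.8 y = -11716.82
-339.6 x + 201.6 y = -14078.42
Solving the 2×2 system: x ≈ 20.5, y ≈ -35.3 km.

20.5 km east, -35.3 km north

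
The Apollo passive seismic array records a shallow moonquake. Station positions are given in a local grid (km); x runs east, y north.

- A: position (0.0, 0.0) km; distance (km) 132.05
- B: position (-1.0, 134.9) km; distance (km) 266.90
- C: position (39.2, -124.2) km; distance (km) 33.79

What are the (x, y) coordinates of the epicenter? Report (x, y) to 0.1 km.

Circle about each station: x² + y² = 132.05²; (x + 1.0)² + (y − 134.9)² = 266.90²; (x − 39.2)² + (y + 124.2)² = 33.79².
Subtracting pairs of circle equations eliminates x²+y² and gives linear equations (the radical axes):
-2.0 x + 269.8 y = -35599.40
78.4 x − 248.4 y = 33257.72
Solving the 2×2 system: x ≈ 6.3, y ≈ -131.9 km.

6.3 km east, -131.9 km north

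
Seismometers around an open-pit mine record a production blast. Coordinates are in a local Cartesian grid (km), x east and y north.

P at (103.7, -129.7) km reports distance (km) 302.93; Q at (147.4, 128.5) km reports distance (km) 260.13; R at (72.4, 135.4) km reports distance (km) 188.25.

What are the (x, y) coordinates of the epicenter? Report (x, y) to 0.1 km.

x ≈ -109.2 km, y ≈ 85.8 km

Circle about each station: (x − 103.7)² + (y + 129.7)² = 302.93²; (x − 147.4)² + (y − 128.5)² = 260.13²; (x − 72.4)² + (y − 135.4)² = 188.25².
Subtracting the P equation from the Q and R equations removes the quadratic terms:
87.4 x + 516.4 y = 34762.20
-62.6 x + 530.2 y = 52327.66
Solving the 2×2 system: x ≈ -109.2, y ≈ 85.8 km.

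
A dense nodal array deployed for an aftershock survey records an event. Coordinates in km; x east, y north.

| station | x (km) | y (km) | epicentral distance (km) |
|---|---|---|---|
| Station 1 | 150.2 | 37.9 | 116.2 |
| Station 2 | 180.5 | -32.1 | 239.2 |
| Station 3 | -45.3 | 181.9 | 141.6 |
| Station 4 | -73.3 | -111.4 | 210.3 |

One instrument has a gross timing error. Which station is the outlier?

Station 2

Solve using three stations at a time. Using Station 1, Station 3, Station 4 (subtract circle equations pairwise → linear system) gives (x, y) ≈ (37.7, 67.2).
Distances from that point to each station vs reported:
  Station 1: calculated 116.2 vs reported 116.2 → residual 0.0 km
  Station 2: calculated 173.9 vs reported 239.2 → residual 65.3 km
  Station 3: calculated 141.6 vs reported 141.6 → residual 0.0 km
  Station 4: calculated 210.3 vs reported 210.3 → residual 0.0 km
Station 1, Station 3, Station 4 are mutually consistent (residuals ≈ 0); Station 2 is off by 65.3 km.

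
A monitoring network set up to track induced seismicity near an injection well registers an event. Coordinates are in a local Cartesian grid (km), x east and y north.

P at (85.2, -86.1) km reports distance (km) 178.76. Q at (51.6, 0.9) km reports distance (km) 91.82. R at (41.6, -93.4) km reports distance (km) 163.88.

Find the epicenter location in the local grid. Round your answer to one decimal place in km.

-19.9 km east, 58.5 km north

Circle about each station: (x − 85.2)² + (y + 86.1)² = 178.76²; (x − 51.6)² + (y − 0.9)² = 91.82²; (x − 41.6)² + (y + 93.4)² = 163.88².
Subtracting the P equation from the Q and R equations removes the quadratic terms:
-67.2 x + 174.0 y = 11515.35
-87.2 x − 14.6 y = 880.35
Solving the 2×2 system: x ≈ -19.9, y ≈ 58.5 km.
Check against P (with the unrounded x, y): √((x − 85.2)²+(y + 86.1)²) = 178.75 ≈ 178.76 km. ✓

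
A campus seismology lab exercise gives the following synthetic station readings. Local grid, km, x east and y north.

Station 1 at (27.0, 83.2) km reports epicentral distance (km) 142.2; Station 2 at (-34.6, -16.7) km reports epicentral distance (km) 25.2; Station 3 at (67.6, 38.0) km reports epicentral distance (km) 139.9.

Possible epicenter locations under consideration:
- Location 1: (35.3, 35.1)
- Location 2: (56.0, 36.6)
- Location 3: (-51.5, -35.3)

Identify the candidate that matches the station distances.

For each candidate, compare |candidate − station| to the reported distance:
Location 1: residuals Station 1 93.4, Station 2 61.8, Station 3 107.5 → max 107.5 km
Location 2: residuals Station 1 87.3, Station 2 79.9, Station 3 128.2 → max 128.2 km
Location 3: residuals Station 1 0.1, Station 2 0.1, Station 3 0.1 → max 0.1 km
Only Location 3 has all residuals ≈ 0.

Location 3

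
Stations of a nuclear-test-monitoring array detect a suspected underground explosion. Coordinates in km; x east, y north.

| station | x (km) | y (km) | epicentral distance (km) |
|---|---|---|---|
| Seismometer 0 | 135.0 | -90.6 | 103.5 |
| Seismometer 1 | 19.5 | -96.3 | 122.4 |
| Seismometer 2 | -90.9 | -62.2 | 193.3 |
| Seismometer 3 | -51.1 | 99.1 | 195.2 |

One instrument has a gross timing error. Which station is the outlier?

Seismometer 3

Solve using three stations at a time. Using Seismometer 0, Seismometer 1, Seismometer 2 (subtract circle equations pairwise → linear system) gives (x, y) ≈ (91.0, 2.7).
Distances from that point to each station vs reported:
  Seismometer 0: calculated 103.2 vs reported 103.5 → residual 0.3 km
  Seismometer 1: calculated 122.1 vs reported 122.4 → residual 0.3 km
  Seismometer 2: calculated 193.1 vs reported 193.3 → residual 0.2 km
  Seismometer 3: calculated 171.7 vs reported 195.2 → residual 23.5 km
Seismometer 0, Seismometer 1, Seismometer 2 are mutually consistent (residuals ≈ 0); Seismometer 3 is off by 23.5 km.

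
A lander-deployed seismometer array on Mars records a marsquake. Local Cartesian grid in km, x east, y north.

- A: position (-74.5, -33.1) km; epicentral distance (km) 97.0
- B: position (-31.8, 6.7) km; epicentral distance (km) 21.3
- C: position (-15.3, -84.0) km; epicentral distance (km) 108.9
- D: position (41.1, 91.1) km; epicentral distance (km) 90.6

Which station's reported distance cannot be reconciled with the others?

Solve using three stations at a time. Using B, C, D (subtract circle equations pairwise → linear system) gives (x, y) ≈ (-20.6, 24.8).
Distances from that point to each station vs reported:
  A: calculated 79.1 vs reported 97.0 → residual 17.9 km
  B: calculated 21.3 vs reported 21.3 → residual 0.0 km
  C: calculated 108.9 vs reported 108.9 → residual 0.0 km
  D: calculated 90.6 vs reported 90.6 → residual 0.0 km
B, C, D are mutually consistent (residuals ≈ 0); A is off by 17.9 km.

A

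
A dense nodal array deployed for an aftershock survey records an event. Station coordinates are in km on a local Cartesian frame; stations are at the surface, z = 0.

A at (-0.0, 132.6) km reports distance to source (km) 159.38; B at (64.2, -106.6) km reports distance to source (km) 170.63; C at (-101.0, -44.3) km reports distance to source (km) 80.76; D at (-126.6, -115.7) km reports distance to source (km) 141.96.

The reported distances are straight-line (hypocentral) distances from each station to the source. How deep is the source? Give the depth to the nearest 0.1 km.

z ≈ 56.5 km

Each station gives a sphere (x−x_i)² + (y−y_i)² + z² = d_i² (stations at z=0).
Subtracting the A sphere from B and C: z² cancels, leaving linear equations in x and y:
128.4 x − 478.4 y = -5810.17
-202.0 x − 353.8 y = 13460.54
Solving: x ≈ -59.798, y ≈ -3.904 km (keep extra digits for the depth step; rounded: -59.8, -3.9).
Then from the A sphere: z² = 159.38² − x² − (y − 132.6)² with x = -59.798, y = -3.904, so z ≈ 56.505 ≈ 56.5 km.
Check against D (with the unrounded solution): distance 141.96 ≈ 141.96 km. ✓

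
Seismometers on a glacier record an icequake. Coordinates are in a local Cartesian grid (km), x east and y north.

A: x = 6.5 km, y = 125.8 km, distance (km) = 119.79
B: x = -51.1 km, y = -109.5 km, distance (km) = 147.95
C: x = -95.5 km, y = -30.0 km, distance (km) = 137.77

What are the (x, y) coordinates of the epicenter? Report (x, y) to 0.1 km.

Circle about each station: (x − 6.5)² + (y − 125.8)² = 119.79²; (x + 51.1)² + (y + 109.5)² = 147.95²; (x + 95.5)² + (y + 30.0)² = 137.77².
Subtracting pairs of circle equations eliminates x²+y² and gives linear equations (the radical axes):
-115.2 x − 470.6 y = -8805.99
-204.0 x − 311.6 y = -10478.57
Solving the 2×2 system: x ≈ 36.4, y ≈ 9.8 km.
Check against A (with the unrounded x, y): √((x − 6.5)²+(y − 125.8)²) = 119.79 ≈ 119.79 km. ✓

x ≈ 36.4 km, y ≈ 9.8 km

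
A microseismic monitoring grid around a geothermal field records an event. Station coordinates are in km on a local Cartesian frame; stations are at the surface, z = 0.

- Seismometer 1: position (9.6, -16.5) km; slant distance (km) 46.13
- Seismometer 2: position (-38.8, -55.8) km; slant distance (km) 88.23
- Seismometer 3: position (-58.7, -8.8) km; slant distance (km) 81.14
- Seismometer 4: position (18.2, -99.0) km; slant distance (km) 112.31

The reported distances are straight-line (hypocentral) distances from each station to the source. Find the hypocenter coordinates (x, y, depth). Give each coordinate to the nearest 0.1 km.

x ≈ 10.1 km, y ≈ 5.4 km, depth ≈ 40.6 km

Each station gives a sphere (x−x_i)² + (y−y_i)² + z² = d_i² (stations at z=0).
Subtracting the Seismometer 1 sphere from Seismometer 2 and Seismometer 3: z² cancels, leaving linear equations in x and y:
-96.8 x − 78.6 y = -1401.89
-136.6 x + 15.4 y = -1297.00
Solving: x ≈ 10.103, y ≈ 5.393 km (keep extra digits for the depth step; rounded: 10.1, 5.4).
Then from the Seismometer 1 sphere: z² = 46.13² − (x − 9.6)² − (y + 16.5)² with x = 10.103, y = 5.393, so z ≈ 40.601 ≈ 40.6 km.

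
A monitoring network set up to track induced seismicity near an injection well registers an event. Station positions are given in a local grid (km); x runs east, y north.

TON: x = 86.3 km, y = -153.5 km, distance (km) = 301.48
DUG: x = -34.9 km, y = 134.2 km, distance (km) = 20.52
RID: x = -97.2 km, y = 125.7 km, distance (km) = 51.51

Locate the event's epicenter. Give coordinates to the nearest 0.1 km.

Circle about each station: (x − 86.3)² + (y + 153.5)² = 301.48²; (x + 34.9)² + (y − 134.2)² = 20.52²; (x + 97.2)² + (y − 125.7)² = 51.51².
Subtracting the TON equation from the DUG and RID equations removes the quadratic terms:
-242.4 x + 575.4 y = 78686.83
-367.0 x + 558.4 y = 82475.30
Solving the 2×2 system: x ≈ -46.4, y ≈ 117.2 km.

-46.4 km east, 117.2 km north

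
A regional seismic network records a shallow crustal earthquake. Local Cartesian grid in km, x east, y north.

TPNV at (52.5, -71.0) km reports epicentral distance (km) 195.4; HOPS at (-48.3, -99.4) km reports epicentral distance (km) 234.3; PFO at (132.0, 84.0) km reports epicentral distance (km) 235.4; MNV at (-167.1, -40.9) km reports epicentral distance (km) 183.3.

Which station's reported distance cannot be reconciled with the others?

TPNV

Solve using three stations at a time. Using HOPS, PFO, MNV (subtract circle equations pairwise → linear system) gives (x, y) ≈ (-99.1, 129.4).
Distances from that point to each station vs reported:
  TPNV: calculated 251.3 vs reported 195.4 → residual 55.9 km
  HOPS: calculated 234.4 vs reported 234.3 → residual 0.1 km
  PFO: calculated 235.5 vs reported 235.4 → residual 0.1 km
  MNV: calculated 183.4 vs reported 183.3 → residual 0.1 km
HOPS, PFO, MNV are mutually consistent (residuals ≈ 0); TPNV is off by 55.9 km.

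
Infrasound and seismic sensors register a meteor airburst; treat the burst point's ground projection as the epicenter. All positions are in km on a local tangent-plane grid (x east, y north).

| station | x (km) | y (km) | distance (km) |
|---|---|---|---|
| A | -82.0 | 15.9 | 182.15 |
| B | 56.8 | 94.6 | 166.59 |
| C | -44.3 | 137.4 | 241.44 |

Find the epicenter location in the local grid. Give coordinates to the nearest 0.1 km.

x ≈ 78.3 km, y ≈ -70.6 km

Circle about each station: (x + 82.0)² + (y − 15.9)² = 182.15²; (x − 56.8)² + (y − 94.6)² = 166.59²; (x + 44.3)² + (y − 137.4)² = 241.44².
Subtracting pairs of circle equations eliminates x²+y² and gives linear equations (the radical axes):
277.6 x + 157.4 y = 10624.98
75.4 x + 243.0 y = -11250.21
Solving the 2×2 system: x ≈ 78.3, y ≈ -70.6 km.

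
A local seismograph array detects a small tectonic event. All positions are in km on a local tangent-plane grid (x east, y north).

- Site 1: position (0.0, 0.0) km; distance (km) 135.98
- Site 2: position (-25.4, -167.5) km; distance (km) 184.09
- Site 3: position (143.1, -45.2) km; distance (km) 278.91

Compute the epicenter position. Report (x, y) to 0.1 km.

Circle about each station: x² + y² = 135.98²; (x + 25.4)² + (y + 167.5)² = 184.09²; (x − 143.1)² + (y + 45.2)² = 278.91².
Subtracting the Site 1 equation from the Site 2 and Site 3 equations removes the quadratic terms:
-50.8 x − 335.0 y = 13302.84
286.2 x − 90.4 y = -36779.58
Solving the 2×2 system: x ≈ -134.6, y ≈ -19.3 km.

x ≈ -134.6 km, y ≈ -19.3 km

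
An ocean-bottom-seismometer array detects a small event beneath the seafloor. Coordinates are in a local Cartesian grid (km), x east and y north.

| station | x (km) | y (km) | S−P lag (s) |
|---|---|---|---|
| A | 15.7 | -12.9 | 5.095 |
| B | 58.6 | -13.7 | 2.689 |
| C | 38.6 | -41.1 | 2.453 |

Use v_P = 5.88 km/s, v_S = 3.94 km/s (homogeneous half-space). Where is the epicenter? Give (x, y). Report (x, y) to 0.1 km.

Distance from S−P lag: d = Δt · v_P v_S / (v_P − v_S) = Δt · (5.88·3.94)/(5.88−3.94) ≈ 11.9419·Δt.
So d_A = 60.84, d_B = 32.11, d_C = 29.29 km.
Circle about each station: (x − 15.7)² + (y + 12.9)² = 60.84²; (x − 58.6)² + (y + 13.7)² = 32.11²; (x − 38.6)² + (y + 41.1)² = 29.29².
Subtracting pairs of circle equations eliminates x²+y² and gives linear equations (the radical axes):
85.8 x − 1.6 y = 5879.20
45.8 x − 56.4 y = 5609.87
Solving the 2×2 system: x ≈ 67.7, y ≈ -44.5 km.

x ≈ 67.7 km, y ≈ -44.5 km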